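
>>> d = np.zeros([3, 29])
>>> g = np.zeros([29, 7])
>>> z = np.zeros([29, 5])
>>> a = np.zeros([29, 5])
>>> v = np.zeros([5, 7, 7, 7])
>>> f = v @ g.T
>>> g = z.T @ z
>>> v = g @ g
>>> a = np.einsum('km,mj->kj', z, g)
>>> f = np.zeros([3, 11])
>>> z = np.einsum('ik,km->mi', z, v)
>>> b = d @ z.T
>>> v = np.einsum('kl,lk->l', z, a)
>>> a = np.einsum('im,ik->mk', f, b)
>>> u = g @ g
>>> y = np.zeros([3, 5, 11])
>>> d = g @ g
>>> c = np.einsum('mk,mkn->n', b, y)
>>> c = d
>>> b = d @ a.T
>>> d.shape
(5, 5)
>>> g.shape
(5, 5)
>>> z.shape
(5, 29)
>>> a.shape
(11, 5)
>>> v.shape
(29,)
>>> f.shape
(3, 11)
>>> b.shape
(5, 11)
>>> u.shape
(5, 5)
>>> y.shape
(3, 5, 11)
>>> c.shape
(5, 5)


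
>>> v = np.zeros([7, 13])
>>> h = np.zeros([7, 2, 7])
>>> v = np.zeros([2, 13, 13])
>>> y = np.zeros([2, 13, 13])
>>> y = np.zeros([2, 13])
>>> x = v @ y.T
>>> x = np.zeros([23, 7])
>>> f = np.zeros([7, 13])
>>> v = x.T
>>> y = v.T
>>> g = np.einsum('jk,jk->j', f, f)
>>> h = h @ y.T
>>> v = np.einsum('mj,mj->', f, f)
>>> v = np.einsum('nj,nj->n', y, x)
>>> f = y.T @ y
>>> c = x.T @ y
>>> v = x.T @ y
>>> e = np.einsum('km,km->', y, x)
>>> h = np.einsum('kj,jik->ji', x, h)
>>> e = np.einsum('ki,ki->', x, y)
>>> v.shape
(7, 7)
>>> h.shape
(7, 2)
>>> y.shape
(23, 7)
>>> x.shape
(23, 7)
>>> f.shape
(7, 7)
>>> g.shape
(7,)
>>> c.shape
(7, 7)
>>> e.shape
()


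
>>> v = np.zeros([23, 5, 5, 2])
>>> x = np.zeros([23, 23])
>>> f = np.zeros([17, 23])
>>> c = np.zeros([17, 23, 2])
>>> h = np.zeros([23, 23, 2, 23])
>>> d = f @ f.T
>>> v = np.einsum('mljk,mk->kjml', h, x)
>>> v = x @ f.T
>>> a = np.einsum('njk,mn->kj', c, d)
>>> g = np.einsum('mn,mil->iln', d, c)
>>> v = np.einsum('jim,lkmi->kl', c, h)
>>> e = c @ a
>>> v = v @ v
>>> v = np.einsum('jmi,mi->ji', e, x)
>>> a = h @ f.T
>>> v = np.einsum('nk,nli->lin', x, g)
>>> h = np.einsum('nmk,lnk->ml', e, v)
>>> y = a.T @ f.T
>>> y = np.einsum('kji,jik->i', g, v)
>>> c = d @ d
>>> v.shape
(2, 17, 23)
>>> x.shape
(23, 23)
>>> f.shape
(17, 23)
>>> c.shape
(17, 17)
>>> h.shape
(23, 2)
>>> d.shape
(17, 17)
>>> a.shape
(23, 23, 2, 17)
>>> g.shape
(23, 2, 17)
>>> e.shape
(17, 23, 23)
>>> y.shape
(17,)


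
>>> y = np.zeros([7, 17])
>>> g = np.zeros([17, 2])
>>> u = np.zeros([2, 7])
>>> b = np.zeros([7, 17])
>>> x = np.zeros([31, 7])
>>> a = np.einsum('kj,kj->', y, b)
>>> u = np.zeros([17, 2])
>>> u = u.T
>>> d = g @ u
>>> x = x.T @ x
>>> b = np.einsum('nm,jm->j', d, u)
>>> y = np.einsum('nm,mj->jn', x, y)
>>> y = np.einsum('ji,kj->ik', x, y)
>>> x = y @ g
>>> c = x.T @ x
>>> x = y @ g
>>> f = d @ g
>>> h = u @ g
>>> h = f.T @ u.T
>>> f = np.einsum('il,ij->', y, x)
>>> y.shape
(7, 17)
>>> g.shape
(17, 2)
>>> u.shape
(2, 17)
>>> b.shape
(2,)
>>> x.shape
(7, 2)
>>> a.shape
()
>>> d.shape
(17, 17)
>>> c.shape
(2, 2)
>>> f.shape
()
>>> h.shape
(2, 2)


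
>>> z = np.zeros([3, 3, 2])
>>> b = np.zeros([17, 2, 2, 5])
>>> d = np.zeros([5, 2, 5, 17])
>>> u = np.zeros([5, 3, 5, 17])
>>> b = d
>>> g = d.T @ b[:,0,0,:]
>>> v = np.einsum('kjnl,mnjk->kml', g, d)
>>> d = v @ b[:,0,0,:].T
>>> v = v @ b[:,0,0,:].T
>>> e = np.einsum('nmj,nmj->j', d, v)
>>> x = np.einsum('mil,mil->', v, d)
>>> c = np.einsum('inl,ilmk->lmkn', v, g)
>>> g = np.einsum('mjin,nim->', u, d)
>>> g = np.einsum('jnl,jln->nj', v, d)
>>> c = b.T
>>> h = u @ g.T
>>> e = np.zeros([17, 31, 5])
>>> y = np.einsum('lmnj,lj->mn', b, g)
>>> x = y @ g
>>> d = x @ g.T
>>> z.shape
(3, 3, 2)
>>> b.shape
(5, 2, 5, 17)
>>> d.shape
(2, 5)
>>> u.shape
(5, 3, 5, 17)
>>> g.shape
(5, 17)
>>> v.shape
(17, 5, 5)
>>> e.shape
(17, 31, 5)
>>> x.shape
(2, 17)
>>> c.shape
(17, 5, 2, 5)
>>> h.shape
(5, 3, 5, 5)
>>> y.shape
(2, 5)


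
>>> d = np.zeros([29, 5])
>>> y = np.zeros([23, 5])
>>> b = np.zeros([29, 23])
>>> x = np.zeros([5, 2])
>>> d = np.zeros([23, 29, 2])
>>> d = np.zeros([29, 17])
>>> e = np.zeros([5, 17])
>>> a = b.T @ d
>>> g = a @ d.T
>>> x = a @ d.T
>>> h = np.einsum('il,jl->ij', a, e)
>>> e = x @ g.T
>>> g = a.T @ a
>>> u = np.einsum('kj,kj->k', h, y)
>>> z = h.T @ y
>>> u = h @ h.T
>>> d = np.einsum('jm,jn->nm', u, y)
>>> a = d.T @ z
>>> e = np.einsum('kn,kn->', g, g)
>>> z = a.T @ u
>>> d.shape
(5, 23)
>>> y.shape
(23, 5)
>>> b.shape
(29, 23)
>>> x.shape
(23, 29)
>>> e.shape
()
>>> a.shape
(23, 5)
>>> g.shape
(17, 17)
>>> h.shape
(23, 5)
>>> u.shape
(23, 23)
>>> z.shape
(5, 23)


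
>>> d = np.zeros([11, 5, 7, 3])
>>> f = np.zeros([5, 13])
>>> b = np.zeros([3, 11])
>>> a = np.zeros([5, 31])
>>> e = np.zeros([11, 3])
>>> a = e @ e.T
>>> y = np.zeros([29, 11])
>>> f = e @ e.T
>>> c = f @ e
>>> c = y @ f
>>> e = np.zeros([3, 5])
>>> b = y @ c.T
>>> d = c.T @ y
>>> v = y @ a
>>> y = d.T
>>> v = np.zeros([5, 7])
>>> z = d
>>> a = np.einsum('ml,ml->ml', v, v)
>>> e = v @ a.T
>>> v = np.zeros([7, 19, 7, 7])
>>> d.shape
(11, 11)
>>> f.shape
(11, 11)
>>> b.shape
(29, 29)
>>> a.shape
(5, 7)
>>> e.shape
(5, 5)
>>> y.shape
(11, 11)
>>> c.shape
(29, 11)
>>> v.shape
(7, 19, 7, 7)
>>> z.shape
(11, 11)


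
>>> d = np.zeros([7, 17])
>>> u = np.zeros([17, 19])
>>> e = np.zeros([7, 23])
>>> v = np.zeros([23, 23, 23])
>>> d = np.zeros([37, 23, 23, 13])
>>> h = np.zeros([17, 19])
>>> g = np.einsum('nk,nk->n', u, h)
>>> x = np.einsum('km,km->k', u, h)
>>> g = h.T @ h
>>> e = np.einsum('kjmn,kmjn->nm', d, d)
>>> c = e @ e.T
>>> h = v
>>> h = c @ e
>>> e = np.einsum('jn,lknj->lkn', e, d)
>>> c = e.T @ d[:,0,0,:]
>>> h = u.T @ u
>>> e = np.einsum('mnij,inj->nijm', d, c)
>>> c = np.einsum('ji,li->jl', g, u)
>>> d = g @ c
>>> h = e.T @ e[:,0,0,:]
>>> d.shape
(19, 17)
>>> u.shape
(17, 19)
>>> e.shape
(23, 23, 13, 37)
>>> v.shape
(23, 23, 23)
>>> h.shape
(37, 13, 23, 37)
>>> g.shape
(19, 19)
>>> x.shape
(17,)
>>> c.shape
(19, 17)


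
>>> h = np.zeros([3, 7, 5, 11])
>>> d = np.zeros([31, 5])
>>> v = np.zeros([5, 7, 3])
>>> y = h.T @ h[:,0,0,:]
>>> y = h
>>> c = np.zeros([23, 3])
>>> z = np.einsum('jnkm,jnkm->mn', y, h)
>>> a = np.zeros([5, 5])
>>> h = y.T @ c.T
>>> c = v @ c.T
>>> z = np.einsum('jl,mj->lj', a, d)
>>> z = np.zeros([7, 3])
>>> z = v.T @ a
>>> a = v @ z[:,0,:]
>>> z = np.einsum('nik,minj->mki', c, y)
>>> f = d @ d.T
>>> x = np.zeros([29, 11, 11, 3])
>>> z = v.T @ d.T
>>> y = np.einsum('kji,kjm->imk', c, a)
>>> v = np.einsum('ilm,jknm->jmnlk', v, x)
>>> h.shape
(11, 5, 7, 23)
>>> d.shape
(31, 5)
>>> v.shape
(29, 3, 11, 7, 11)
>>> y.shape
(23, 5, 5)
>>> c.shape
(5, 7, 23)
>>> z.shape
(3, 7, 31)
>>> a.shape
(5, 7, 5)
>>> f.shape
(31, 31)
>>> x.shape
(29, 11, 11, 3)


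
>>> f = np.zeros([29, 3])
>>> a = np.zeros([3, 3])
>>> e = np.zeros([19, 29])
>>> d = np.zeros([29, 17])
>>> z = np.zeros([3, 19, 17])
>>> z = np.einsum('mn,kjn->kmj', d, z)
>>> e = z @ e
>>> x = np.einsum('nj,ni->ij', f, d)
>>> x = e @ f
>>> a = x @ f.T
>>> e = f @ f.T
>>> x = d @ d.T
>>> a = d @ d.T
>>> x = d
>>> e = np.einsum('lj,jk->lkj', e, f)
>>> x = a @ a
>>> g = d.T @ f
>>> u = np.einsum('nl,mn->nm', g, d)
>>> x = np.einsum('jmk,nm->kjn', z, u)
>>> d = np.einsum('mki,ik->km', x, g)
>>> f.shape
(29, 3)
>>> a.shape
(29, 29)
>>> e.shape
(29, 3, 29)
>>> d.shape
(3, 19)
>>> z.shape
(3, 29, 19)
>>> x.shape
(19, 3, 17)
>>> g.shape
(17, 3)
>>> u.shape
(17, 29)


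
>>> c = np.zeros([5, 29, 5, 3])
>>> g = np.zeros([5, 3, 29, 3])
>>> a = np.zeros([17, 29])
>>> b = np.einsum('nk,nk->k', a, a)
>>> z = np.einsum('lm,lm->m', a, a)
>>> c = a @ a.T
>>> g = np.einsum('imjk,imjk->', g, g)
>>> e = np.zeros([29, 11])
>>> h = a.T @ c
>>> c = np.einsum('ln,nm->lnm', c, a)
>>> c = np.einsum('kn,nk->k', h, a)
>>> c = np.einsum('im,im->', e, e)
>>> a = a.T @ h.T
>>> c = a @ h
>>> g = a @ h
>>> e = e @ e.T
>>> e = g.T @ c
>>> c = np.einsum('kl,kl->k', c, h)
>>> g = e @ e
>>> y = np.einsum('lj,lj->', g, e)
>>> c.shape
(29,)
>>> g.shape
(17, 17)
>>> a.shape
(29, 29)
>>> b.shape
(29,)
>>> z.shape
(29,)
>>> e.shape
(17, 17)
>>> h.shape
(29, 17)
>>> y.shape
()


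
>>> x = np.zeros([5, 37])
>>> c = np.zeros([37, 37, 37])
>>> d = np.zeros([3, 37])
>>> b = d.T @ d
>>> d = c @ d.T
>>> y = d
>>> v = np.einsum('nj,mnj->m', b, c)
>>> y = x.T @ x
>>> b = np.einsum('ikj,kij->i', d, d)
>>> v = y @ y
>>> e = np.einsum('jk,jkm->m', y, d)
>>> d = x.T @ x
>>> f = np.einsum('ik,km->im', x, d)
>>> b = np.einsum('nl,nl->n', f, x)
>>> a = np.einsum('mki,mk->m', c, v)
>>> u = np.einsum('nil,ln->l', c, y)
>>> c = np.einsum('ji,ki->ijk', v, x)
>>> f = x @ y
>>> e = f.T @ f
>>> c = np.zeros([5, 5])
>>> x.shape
(5, 37)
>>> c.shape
(5, 5)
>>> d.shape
(37, 37)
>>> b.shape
(5,)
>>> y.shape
(37, 37)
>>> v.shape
(37, 37)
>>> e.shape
(37, 37)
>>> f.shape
(5, 37)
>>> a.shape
(37,)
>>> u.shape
(37,)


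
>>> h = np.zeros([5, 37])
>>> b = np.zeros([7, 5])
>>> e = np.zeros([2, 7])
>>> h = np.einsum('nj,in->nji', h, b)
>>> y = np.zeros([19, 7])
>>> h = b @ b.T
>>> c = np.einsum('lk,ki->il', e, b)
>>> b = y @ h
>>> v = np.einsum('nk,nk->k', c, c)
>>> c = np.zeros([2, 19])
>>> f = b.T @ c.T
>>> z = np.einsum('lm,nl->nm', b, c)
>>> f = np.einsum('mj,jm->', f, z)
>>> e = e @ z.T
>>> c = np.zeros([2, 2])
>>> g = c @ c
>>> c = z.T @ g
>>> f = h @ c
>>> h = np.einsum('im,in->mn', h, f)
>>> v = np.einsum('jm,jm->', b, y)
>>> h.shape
(7, 2)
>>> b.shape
(19, 7)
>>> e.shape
(2, 2)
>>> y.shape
(19, 7)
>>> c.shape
(7, 2)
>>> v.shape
()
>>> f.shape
(7, 2)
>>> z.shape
(2, 7)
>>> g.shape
(2, 2)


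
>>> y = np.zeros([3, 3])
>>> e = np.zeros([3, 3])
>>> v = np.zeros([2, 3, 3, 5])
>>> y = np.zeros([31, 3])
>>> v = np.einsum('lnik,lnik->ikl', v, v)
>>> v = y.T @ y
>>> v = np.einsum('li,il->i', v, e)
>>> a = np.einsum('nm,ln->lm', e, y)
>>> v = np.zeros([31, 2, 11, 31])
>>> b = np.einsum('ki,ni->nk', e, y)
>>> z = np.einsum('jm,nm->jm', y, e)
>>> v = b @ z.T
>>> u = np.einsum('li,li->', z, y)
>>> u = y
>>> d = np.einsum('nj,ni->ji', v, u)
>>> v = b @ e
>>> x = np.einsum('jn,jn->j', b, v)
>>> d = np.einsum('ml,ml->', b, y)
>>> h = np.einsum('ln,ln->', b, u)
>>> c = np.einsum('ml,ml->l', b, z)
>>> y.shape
(31, 3)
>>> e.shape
(3, 3)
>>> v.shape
(31, 3)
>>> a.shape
(31, 3)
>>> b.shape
(31, 3)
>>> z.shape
(31, 3)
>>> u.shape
(31, 3)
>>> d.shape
()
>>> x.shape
(31,)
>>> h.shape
()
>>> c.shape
(3,)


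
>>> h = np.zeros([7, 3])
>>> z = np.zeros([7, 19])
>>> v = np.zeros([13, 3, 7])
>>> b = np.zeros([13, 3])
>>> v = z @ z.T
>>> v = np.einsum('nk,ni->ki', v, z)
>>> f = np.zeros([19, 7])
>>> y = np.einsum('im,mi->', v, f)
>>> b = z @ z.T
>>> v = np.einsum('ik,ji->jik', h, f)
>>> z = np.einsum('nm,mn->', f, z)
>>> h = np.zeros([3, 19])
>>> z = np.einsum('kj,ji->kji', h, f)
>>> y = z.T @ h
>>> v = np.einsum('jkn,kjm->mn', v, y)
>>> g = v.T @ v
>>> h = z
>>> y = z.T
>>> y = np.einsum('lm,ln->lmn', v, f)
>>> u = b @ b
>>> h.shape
(3, 19, 7)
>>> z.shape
(3, 19, 7)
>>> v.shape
(19, 3)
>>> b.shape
(7, 7)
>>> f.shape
(19, 7)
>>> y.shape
(19, 3, 7)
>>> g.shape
(3, 3)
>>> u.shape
(7, 7)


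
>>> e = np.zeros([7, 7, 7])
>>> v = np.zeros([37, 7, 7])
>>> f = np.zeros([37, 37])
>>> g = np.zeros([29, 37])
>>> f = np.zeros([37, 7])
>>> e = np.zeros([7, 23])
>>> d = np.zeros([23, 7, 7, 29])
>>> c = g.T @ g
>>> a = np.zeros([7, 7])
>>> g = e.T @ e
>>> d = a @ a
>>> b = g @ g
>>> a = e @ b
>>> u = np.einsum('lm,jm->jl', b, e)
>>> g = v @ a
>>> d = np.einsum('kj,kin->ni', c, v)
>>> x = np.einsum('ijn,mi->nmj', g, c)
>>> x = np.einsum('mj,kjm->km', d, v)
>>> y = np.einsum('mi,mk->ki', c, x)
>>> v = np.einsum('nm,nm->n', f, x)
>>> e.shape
(7, 23)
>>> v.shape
(37,)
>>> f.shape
(37, 7)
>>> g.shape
(37, 7, 23)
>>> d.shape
(7, 7)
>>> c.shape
(37, 37)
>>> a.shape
(7, 23)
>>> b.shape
(23, 23)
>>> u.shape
(7, 23)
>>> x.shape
(37, 7)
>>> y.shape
(7, 37)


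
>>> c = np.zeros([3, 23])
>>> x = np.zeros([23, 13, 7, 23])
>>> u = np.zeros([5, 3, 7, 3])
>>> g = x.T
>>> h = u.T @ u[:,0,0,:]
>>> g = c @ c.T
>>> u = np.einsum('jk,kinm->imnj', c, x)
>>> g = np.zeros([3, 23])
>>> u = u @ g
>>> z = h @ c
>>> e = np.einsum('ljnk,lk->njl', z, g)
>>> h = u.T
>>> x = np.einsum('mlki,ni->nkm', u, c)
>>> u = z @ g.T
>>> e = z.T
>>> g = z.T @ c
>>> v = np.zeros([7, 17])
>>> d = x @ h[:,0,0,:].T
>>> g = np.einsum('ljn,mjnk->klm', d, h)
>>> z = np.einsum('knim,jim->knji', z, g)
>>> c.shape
(3, 23)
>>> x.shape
(3, 7, 13)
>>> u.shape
(3, 7, 3, 3)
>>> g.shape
(13, 3, 23)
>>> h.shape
(23, 7, 23, 13)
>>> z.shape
(3, 7, 13, 3)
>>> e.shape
(23, 3, 7, 3)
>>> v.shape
(7, 17)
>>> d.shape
(3, 7, 23)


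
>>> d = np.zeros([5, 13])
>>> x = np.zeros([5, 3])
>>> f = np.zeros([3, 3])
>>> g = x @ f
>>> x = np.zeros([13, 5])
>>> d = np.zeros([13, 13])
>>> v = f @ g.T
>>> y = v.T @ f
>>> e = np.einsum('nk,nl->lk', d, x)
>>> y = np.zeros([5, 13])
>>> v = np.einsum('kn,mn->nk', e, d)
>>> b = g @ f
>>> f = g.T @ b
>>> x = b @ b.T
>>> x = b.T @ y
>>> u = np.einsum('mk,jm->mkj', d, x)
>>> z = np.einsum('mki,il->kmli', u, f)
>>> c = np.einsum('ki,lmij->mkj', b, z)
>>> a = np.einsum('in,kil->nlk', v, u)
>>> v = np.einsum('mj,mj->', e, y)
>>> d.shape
(13, 13)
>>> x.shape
(3, 13)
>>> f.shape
(3, 3)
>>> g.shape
(5, 3)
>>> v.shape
()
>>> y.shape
(5, 13)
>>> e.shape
(5, 13)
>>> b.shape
(5, 3)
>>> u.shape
(13, 13, 3)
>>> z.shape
(13, 13, 3, 3)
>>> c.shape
(13, 5, 3)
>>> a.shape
(5, 3, 13)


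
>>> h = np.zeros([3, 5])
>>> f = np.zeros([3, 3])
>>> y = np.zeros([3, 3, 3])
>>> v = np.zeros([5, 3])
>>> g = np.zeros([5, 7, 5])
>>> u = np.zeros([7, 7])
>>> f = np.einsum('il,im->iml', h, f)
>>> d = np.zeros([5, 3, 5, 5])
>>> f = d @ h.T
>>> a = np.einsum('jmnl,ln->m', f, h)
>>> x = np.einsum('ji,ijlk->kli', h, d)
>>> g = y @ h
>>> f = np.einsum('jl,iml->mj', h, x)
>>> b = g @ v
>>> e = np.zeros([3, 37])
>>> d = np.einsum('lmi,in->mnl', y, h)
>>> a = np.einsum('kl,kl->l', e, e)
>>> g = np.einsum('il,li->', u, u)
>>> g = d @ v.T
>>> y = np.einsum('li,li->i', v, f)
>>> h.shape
(3, 5)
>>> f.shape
(5, 3)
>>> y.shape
(3,)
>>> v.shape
(5, 3)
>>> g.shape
(3, 5, 5)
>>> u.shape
(7, 7)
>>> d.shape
(3, 5, 3)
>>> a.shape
(37,)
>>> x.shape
(5, 5, 5)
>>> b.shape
(3, 3, 3)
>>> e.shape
(3, 37)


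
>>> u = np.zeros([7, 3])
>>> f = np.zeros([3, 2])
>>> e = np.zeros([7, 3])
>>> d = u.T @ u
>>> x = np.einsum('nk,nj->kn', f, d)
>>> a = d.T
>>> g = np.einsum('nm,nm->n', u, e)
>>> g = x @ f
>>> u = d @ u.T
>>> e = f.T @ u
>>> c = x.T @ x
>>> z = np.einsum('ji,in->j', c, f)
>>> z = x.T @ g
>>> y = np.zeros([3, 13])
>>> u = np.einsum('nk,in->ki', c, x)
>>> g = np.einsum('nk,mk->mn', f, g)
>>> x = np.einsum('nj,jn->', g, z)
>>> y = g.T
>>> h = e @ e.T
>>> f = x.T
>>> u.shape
(3, 2)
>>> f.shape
()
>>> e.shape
(2, 7)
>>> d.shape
(3, 3)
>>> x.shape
()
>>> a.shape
(3, 3)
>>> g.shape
(2, 3)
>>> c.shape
(3, 3)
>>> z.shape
(3, 2)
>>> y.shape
(3, 2)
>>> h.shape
(2, 2)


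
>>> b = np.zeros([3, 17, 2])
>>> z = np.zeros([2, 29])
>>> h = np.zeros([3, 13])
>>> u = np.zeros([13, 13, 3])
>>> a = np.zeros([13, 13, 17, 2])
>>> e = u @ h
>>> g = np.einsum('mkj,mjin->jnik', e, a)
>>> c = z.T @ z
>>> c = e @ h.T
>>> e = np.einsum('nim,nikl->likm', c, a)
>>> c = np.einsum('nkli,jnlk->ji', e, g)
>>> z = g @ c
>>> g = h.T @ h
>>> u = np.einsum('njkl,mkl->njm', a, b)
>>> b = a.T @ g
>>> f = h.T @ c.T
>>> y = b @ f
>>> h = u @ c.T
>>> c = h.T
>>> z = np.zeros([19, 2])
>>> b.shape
(2, 17, 13, 13)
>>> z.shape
(19, 2)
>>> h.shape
(13, 13, 13)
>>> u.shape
(13, 13, 3)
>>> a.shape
(13, 13, 17, 2)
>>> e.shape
(2, 13, 17, 3)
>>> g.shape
(13, 13)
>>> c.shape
(13, 13, 13)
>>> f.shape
(13, 13)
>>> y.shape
(2, 17, 13, 13)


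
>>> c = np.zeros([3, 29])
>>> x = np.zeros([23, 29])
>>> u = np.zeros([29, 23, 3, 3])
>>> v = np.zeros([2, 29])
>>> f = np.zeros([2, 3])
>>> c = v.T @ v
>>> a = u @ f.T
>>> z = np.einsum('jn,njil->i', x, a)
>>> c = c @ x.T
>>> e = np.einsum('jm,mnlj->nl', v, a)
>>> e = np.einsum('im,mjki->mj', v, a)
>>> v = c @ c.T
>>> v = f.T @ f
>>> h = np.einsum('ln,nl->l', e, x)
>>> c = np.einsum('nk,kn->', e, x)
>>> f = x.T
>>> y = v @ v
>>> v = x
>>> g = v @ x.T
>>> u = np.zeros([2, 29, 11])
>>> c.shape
()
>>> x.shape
(23, 29)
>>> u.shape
(2, 29, 11)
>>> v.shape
(23, 29)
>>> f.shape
(29, 23)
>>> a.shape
(29, 23, 3, 2)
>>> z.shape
(3,)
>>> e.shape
(29, 23)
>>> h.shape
(29,)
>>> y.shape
(3, 3)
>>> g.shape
(23, 23)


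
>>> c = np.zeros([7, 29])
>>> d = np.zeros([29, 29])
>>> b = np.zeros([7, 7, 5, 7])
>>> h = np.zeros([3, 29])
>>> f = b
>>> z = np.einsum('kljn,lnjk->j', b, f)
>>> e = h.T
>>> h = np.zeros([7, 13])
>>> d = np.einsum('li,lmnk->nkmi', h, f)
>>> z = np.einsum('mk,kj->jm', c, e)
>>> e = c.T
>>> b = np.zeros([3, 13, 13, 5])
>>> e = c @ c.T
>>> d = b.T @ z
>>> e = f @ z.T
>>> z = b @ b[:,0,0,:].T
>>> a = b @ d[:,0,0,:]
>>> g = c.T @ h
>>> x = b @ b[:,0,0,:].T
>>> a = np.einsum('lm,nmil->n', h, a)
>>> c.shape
(7, 29)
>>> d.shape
(5, 13, 13, 7)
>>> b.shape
(3, 13, 13, 5)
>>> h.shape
(7, 13)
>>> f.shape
(7, 7, 5, 7)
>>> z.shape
(3, 13, 13, 3)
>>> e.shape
(7, 7, 5, 3)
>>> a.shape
(3,)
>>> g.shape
(29, 13)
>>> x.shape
(3, 13, 13, 3)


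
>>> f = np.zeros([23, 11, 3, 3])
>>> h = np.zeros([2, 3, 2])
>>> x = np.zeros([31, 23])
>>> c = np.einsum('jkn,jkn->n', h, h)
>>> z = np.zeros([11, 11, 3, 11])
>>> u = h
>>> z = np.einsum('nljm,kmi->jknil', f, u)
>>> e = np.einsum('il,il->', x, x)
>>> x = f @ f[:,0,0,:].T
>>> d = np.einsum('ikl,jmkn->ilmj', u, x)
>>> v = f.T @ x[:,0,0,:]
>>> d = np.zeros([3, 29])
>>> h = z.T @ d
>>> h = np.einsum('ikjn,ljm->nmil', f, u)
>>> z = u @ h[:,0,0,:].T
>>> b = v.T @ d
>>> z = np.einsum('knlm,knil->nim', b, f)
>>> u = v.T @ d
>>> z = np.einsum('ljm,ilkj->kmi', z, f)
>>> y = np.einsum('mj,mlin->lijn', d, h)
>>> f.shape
(23, 11, 3, 3)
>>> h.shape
(3, 2, 23, 2)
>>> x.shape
(23, 11, 3, 23)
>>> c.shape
(2,)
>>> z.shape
(3, 29, 23)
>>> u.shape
(23, 11, 3, 29)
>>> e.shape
()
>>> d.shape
(3, 29)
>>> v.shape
(3, 3, 11, 23)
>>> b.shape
(23, 11, 3, 29)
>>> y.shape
(2, 23, 29, 2)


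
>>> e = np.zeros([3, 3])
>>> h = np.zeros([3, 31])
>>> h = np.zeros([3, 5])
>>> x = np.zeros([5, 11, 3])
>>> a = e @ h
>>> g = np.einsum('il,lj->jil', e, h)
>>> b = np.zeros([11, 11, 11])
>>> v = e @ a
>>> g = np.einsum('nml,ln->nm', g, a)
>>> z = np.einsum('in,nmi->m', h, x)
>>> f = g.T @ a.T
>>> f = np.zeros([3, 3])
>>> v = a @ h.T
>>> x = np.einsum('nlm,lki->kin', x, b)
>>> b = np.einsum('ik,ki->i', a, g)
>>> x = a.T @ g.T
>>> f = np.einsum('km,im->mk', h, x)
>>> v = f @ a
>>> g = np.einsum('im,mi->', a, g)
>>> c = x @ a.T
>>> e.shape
(3, 3)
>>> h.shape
(3, 5)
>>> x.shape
(5, 5)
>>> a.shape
(3, 5)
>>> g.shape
()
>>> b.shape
(3,)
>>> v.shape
(5, 5)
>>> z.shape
(11,)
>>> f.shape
(5, 3)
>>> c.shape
(5, 3)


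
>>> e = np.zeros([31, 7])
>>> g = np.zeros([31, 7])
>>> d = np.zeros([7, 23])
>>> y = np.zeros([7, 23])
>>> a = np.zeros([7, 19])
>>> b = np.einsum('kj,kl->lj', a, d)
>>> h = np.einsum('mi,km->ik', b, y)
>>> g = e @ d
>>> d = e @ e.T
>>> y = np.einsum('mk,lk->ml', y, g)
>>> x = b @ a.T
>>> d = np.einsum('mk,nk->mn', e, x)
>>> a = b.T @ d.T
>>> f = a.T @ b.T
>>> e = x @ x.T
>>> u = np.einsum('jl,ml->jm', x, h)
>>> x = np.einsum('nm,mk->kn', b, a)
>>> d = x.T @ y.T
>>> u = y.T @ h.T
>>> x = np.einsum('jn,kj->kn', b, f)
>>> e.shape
(23, 23)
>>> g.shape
(31, 23)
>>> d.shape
(23, 7)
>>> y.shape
(7, 31)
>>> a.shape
(19, 31)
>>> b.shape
(23, 19)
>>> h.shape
(19, 7)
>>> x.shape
(31, 19)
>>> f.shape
(31, 23)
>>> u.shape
(31, 19)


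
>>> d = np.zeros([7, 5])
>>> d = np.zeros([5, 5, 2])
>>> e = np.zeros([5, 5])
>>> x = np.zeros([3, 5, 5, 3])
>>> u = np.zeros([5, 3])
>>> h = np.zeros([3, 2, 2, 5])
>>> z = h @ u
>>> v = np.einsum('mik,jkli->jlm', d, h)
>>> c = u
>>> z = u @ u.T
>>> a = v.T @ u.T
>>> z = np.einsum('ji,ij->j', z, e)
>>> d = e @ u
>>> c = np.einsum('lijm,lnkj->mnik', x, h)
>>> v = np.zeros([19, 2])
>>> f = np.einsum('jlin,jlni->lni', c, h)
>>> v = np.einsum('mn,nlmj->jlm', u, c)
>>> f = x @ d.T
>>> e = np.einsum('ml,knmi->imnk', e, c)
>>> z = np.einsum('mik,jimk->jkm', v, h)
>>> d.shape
(5, 3)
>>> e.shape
(2, 5, 2, 3)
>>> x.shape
(3, 5, 5, 3)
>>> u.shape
(5, 3)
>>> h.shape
(3, 2, 2, 5)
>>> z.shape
(3, 5, 2)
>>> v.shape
(2, 2, 5)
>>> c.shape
(3, 2, 5, 2)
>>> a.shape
(5, 2, 5)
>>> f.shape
(3, 5, 5, 5)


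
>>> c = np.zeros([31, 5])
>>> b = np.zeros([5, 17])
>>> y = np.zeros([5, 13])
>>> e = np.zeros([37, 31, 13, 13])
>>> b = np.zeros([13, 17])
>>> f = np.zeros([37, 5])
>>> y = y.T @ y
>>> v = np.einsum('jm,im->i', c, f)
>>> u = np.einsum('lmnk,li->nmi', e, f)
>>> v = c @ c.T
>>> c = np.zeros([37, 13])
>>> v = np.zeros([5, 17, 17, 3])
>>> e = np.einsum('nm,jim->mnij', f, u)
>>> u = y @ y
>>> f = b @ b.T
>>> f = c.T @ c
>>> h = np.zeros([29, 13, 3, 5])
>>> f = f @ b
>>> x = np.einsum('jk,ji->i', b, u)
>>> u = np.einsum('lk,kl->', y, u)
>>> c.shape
(37, 13)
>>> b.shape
(13, 17)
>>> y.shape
(13, 13)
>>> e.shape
(5, 37, 31, 13)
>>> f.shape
(13, 17)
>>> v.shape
(5, 17, 17, 3)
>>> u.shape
()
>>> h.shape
(29, 13, 3, 5)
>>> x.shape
(13,)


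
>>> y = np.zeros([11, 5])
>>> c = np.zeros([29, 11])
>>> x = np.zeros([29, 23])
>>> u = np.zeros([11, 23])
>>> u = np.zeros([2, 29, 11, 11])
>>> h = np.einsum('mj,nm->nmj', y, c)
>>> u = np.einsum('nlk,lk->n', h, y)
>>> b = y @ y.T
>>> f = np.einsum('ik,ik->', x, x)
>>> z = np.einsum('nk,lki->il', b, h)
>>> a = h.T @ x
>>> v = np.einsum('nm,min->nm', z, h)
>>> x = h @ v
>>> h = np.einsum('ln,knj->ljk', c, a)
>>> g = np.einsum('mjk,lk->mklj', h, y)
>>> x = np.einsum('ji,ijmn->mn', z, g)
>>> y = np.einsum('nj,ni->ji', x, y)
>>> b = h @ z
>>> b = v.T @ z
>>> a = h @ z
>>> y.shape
(23, 5)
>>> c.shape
(29, 11)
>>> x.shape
(11, 23)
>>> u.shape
(29,)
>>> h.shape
(29, 23, 5)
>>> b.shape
(29, 29)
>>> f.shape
()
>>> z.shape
(5, 29)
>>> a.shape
(29, 23, 29)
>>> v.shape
(5, 29)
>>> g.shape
(29, 5, 11, 23)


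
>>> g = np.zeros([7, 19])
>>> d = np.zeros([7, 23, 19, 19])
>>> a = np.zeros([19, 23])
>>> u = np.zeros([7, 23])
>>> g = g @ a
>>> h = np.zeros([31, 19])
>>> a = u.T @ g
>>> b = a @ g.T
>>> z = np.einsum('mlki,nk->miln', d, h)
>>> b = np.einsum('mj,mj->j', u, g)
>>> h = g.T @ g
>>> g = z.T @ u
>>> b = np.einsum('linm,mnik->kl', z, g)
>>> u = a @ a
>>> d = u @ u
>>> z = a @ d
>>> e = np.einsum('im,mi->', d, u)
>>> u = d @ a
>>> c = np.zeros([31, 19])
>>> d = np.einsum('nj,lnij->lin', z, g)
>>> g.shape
(31, 23, 19, 23)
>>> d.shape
(31, 19, 23)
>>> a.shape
(23, 23)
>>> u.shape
(23, 23)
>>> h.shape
(23, 23)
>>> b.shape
(23, 7)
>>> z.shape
(23, 23)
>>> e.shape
()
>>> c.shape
(31, 19)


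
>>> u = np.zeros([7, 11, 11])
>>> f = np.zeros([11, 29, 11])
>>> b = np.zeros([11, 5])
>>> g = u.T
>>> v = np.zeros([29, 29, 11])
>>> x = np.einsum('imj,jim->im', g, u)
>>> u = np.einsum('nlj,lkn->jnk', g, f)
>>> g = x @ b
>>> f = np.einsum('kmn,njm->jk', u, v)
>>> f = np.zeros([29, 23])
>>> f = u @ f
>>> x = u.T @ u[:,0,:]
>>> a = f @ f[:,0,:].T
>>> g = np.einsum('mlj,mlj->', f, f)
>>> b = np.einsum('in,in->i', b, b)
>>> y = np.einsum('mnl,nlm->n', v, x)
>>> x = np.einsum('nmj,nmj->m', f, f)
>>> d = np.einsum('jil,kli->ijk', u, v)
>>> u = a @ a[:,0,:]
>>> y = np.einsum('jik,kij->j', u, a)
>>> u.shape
(7, 11, 7)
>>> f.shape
(7, 11, 23)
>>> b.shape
(11,)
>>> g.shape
()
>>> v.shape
(29, 29, 11)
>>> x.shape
(11,)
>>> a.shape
(7, 11, 7)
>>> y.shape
(7,)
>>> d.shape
(11, 7, 29)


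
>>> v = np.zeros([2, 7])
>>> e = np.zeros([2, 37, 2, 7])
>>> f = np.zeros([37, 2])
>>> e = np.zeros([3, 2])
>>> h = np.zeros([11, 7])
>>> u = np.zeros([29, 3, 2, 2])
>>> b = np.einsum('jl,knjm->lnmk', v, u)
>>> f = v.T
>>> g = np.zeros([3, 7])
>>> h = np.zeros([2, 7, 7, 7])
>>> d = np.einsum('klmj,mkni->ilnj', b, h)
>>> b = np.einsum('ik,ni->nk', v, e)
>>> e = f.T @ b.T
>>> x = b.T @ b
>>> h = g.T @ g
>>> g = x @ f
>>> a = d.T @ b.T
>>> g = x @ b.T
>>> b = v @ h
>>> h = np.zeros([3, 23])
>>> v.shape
(2, 7)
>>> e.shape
(2, 3)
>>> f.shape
(7, 2)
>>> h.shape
(3, 23)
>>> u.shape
(29, 3, 2, 2)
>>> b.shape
(2, 7)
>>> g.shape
(7, 3)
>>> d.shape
(7, 3, 7, 29)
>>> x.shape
(7, 7)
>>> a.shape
(29, 7, 3, 3)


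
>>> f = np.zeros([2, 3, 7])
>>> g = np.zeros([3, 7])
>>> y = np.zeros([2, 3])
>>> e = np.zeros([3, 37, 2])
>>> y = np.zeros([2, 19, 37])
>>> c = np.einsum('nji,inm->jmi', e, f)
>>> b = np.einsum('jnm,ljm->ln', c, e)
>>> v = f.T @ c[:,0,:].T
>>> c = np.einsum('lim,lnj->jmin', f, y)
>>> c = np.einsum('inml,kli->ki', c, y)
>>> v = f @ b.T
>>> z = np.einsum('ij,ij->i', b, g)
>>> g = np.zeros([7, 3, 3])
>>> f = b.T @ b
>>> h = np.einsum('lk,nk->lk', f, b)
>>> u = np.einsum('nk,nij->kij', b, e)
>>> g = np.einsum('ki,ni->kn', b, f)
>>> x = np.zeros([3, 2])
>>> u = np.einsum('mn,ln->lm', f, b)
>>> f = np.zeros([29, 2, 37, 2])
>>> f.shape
(29, 2, 37, 2)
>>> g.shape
(3, 7)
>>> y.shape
(2, 19, 37)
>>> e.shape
(3, 37, 2)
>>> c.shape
(2, 37)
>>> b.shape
(3, 7)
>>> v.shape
(2, 3, 3)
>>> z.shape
(3,)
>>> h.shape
(7, 7)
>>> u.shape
(3, 7)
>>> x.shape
(3, 2)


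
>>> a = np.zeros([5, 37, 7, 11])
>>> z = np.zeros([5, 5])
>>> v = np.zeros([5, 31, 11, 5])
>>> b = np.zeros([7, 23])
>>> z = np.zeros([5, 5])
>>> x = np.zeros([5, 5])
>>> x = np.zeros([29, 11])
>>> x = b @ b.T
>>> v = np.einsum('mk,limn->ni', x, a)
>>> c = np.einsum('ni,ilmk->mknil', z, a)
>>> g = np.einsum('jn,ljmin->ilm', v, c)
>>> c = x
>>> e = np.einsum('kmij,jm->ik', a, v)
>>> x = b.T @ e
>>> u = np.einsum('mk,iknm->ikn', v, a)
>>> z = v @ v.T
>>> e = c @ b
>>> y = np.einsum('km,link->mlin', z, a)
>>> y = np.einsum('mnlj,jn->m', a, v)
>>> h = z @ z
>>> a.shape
(5, 37, 7, 11)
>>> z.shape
(11, 11)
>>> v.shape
(11, 37)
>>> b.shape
(7, 23)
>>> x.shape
(23, 5)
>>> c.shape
(7, 7)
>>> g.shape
(5, 7, 5)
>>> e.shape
(7, 23)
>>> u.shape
(5, 37, 7)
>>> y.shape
(5,)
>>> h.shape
(11, 11)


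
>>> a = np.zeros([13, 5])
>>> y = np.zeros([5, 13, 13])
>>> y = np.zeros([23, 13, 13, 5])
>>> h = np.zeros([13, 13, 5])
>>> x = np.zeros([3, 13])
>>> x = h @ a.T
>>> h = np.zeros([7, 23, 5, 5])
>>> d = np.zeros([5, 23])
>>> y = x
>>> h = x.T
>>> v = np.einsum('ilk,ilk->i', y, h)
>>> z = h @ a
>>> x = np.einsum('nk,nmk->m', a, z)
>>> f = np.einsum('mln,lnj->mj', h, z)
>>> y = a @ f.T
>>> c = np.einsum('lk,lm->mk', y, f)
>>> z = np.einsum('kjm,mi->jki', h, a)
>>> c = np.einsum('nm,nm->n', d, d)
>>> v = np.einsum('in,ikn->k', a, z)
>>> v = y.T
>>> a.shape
(13, 5)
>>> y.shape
(13, 13)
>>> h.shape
(13, 13, 13)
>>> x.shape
(13,)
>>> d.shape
(5, 23)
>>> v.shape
(13, 13)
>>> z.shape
(13, 13, 5)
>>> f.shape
(13, 5)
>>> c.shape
(5,)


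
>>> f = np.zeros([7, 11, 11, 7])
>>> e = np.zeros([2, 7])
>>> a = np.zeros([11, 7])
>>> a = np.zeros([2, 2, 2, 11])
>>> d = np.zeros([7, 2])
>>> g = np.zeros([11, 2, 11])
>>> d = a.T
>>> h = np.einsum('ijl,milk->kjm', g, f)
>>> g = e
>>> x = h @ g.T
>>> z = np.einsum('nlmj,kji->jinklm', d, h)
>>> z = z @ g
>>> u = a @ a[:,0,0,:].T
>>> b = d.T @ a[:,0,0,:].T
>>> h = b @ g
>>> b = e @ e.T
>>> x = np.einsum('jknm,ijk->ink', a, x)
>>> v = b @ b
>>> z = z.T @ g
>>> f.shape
(7, 11, 11, 7)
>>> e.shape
(2, 7)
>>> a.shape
(2, 2, 2, 11)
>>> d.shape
(11, 2, 2, 2)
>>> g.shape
(2, 7)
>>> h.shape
(2, 2, 2, 7)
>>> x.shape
(7, 2, 2)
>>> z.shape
(7, 2, 7, 11, 7, 7)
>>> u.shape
(2, 2, 2, 2)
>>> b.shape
(2, 2)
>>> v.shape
(2, 2)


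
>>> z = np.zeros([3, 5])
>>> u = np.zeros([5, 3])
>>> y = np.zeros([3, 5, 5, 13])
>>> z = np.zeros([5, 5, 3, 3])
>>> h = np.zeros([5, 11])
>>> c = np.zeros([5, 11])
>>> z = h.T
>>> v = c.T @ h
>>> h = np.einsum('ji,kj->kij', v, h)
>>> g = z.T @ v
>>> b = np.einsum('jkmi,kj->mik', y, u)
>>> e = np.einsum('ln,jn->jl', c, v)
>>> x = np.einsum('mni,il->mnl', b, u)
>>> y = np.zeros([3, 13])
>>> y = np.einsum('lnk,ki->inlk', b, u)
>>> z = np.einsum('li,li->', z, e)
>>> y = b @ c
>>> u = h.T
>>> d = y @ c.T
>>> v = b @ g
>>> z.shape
()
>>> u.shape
(11, 11, 5)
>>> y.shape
(5, 13, 11)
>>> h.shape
(5, 11, 11)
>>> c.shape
(5, 11)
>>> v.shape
(5, 13, 11)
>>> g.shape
(5, 11)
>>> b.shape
(5, 13, 5)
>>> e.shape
(11, 5)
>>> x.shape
(5, 13, 3)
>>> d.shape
(5, 13, 5)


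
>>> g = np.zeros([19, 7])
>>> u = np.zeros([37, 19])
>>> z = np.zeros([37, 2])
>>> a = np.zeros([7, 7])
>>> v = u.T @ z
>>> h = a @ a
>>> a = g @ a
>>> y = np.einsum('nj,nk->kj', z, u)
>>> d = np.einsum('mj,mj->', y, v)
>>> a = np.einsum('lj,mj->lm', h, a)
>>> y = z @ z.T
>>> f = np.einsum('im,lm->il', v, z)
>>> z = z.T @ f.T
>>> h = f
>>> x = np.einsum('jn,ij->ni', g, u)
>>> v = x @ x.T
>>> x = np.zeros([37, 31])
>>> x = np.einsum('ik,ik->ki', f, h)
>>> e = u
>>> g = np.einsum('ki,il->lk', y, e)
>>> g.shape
(19, 37)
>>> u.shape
(37, 19)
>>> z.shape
(2, 19)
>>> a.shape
(7, 19)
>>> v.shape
(7, 7)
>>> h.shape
(19, 37)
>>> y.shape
(37, 37)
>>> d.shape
()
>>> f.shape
(19, 37)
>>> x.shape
(37, 19)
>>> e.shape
(37, 19)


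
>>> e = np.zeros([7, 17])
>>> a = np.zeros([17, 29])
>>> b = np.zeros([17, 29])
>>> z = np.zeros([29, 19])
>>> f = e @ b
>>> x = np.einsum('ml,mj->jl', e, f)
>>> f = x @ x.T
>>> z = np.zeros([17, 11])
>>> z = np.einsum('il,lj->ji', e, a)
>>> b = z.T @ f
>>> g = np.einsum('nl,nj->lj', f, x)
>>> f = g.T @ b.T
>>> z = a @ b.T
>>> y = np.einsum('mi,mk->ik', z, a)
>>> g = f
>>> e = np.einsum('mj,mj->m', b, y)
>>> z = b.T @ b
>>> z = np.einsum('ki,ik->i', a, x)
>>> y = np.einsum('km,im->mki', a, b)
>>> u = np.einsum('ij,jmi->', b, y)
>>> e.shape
(7,)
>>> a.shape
(17, 29)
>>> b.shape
(7, 29)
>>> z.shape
(29,)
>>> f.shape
(17, 7)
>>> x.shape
(29, 17)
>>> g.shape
(17, 7)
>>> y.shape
(29, 17, 7)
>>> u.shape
()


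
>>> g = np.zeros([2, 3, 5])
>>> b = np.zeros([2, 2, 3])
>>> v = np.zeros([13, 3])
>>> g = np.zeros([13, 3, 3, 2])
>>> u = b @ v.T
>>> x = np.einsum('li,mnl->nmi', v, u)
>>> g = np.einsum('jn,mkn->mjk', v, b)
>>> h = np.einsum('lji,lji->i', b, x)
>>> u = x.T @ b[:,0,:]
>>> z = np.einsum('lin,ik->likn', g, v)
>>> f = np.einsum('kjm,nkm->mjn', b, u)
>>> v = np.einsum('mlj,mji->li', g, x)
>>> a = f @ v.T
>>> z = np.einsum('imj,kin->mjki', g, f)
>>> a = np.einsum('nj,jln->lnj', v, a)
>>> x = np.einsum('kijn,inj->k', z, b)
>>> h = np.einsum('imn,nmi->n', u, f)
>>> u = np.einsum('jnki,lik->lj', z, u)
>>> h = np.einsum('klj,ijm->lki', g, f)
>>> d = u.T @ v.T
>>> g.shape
(2, 13, 2)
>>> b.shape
(2, 2, 3)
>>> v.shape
(13, 3)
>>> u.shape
(3, 13)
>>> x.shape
(13,)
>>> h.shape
(13, 2, 3)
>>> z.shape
(13, 2, 3, 2)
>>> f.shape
(3, 2, 3)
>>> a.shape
(2, 13, 3)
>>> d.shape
(13, 13)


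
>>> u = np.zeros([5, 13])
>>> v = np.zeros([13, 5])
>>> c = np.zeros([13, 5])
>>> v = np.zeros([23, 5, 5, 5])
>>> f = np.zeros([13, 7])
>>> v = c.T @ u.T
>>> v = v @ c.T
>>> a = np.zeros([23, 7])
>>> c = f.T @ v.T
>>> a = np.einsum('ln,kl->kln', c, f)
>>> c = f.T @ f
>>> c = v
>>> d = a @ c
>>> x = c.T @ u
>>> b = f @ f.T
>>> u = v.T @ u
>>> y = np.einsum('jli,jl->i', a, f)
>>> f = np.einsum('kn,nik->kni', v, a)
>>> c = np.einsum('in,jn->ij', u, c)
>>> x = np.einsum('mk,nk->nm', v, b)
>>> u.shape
(13, 13)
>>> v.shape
(5, 13)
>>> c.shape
(13, 5)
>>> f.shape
(5, 13, 7)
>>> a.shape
(13, 7, 5)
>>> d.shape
(13, 7, 13)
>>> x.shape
(13, 5)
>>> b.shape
(13, 13)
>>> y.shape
(5,)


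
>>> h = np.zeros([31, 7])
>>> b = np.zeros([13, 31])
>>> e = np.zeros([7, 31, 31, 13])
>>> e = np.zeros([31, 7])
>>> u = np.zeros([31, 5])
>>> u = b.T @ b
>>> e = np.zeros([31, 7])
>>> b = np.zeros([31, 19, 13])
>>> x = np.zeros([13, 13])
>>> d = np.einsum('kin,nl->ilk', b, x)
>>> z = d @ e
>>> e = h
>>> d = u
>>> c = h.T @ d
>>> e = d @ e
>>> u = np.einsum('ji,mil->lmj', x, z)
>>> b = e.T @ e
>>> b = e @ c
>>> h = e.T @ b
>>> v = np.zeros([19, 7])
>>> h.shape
(7, 31)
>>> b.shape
(31, 31)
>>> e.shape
(31, 7)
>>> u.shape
(7, 19, 13)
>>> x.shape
(13, 13)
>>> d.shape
(31, 31)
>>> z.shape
(19, 13, 7)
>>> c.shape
(7, 31)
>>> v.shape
(19, 7)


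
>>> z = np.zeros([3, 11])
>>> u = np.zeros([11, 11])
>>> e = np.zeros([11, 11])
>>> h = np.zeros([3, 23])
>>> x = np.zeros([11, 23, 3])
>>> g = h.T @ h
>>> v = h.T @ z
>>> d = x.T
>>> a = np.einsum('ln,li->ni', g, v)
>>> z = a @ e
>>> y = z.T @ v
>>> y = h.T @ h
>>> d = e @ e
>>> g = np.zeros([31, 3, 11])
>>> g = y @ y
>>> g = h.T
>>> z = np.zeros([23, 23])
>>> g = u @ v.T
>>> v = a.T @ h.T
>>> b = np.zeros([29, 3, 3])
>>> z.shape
(23, 23)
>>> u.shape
(11, 11)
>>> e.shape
(11, 11)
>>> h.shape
(3, 23)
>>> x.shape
(11, 23, 3)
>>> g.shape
(11, 23)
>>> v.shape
(11, 3)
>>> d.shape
(11, 11)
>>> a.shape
(23, 11)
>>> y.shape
(23, 23)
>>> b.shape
(29, 3, 3)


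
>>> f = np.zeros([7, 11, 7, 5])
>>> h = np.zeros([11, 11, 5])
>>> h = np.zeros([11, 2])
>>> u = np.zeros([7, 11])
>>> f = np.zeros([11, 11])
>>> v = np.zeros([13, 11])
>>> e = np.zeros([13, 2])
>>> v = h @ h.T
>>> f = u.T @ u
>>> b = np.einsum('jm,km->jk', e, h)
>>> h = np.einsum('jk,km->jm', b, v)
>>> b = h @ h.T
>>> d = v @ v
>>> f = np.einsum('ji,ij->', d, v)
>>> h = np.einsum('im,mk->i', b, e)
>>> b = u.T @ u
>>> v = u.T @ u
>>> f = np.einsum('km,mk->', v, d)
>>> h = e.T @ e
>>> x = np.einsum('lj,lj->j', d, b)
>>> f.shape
()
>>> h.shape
(2, 2)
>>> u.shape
(7, 11)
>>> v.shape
(11, 11)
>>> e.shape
(13, 2)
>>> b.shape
(11, 11)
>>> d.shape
(11, 11)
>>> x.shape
(11,)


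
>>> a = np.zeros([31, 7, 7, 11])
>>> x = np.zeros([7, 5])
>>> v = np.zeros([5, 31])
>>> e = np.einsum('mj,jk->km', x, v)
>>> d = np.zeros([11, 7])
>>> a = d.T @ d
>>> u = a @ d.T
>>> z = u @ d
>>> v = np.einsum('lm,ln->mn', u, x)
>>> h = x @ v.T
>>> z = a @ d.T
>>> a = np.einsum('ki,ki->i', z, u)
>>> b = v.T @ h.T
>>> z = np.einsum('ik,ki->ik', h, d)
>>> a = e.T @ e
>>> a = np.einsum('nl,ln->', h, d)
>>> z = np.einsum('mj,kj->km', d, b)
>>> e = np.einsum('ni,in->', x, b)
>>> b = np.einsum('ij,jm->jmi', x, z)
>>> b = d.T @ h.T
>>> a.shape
()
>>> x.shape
(7, 5)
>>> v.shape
(11, 5)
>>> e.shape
()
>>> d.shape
(11, 7)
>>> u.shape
(7, 11)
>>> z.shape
(5, 11)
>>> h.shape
(7, 11)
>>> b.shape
(7, 7)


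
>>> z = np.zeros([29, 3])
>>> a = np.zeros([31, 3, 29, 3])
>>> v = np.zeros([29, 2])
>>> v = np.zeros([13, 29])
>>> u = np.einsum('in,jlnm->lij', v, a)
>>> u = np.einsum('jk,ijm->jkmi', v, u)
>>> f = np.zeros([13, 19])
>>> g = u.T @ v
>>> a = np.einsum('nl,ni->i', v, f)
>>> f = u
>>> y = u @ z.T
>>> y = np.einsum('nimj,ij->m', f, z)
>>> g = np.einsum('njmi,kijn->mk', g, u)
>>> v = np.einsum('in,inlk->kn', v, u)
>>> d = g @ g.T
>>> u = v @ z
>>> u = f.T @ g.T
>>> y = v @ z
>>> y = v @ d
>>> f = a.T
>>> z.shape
(29, 3)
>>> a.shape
(19,)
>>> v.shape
(3, 29)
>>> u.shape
(3, 31, 29, 29)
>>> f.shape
(19,)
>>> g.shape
(29, 13)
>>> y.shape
(3, 29)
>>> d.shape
(29, 29)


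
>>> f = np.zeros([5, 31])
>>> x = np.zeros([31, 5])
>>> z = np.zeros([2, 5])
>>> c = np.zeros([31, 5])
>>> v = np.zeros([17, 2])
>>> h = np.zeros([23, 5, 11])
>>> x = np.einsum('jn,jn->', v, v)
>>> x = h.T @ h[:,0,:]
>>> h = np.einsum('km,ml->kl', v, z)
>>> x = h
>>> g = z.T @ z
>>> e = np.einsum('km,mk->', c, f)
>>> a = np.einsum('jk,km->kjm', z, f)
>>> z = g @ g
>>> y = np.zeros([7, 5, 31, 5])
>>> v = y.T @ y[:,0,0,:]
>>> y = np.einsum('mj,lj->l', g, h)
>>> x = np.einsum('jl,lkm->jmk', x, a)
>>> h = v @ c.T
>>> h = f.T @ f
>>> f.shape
(5, 31)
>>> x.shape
(17, 31, 2)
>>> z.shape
(5, 5)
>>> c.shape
(31, 5)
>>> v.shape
(5, 31, 5, 5)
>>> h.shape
(31, 31)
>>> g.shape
(5, 5)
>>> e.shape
()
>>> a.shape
(5, 2, 31)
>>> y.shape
(17,)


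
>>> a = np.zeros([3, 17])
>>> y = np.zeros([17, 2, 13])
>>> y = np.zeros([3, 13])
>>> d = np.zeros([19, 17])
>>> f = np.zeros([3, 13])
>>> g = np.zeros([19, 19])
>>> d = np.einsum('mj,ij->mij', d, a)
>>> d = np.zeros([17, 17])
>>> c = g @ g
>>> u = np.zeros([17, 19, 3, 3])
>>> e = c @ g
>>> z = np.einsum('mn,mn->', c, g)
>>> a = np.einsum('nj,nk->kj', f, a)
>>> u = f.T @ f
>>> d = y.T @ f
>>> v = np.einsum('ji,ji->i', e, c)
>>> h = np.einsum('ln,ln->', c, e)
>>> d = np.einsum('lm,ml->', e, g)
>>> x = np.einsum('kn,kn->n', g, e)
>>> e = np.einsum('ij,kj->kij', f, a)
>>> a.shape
(17, 13)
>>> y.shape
(3, 13)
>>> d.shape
()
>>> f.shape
(3, 13)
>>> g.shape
(19, 19)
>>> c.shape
(19, 19)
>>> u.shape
(13, 13)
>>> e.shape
(17, 3, 13)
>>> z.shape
()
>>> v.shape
(19,)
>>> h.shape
()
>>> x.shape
(19,)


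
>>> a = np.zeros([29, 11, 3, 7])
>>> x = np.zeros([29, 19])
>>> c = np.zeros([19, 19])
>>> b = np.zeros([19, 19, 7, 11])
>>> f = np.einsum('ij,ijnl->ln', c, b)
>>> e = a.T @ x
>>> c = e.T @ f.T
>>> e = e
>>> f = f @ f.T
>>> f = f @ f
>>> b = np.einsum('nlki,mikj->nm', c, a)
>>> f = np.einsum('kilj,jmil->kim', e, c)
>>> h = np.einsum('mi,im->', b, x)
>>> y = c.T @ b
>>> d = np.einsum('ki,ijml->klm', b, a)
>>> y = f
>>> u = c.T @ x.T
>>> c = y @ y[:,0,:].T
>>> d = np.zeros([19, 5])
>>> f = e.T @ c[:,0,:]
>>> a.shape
(29, 11, 3, 7)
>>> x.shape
(29, 19)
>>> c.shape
(7, 3, 7)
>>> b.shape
(19, 29)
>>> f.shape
(19, 11, 3, 7)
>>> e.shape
(7, 3, 11, 19)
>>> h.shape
()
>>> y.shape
(7, 3, 11)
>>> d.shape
(19, 5)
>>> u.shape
(11, 3, 11, 29)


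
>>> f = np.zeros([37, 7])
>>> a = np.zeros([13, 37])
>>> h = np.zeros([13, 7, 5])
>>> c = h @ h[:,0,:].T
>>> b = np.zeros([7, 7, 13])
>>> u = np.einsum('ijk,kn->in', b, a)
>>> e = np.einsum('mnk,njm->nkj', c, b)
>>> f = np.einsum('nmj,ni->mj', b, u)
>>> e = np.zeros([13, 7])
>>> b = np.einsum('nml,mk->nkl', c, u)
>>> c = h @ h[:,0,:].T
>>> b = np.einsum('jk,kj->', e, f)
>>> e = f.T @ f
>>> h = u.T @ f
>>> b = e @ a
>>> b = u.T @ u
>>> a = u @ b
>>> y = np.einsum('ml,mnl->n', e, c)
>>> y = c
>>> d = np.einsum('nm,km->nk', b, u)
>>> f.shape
(7, 13)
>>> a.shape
(7, 37)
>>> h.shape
(37, 13)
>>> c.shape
(13, 7, 13)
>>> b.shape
(37, 37)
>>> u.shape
(7, 37)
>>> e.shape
(13, 13)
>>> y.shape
(13, 7, 13)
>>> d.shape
(37, 7)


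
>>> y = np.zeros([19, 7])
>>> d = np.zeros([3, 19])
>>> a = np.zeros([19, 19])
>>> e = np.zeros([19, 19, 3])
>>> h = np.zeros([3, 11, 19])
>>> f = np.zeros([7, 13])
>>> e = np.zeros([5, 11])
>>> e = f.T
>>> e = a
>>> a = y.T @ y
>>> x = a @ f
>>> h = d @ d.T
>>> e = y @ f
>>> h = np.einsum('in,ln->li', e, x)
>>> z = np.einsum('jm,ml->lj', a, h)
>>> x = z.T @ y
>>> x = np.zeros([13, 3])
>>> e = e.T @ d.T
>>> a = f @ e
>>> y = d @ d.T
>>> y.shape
(3, 3)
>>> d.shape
(3, 19)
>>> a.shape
(7, 3)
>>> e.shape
(13, 3)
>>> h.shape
(7, 19)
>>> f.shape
(7, 13)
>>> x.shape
(13, 3)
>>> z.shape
(19, 7)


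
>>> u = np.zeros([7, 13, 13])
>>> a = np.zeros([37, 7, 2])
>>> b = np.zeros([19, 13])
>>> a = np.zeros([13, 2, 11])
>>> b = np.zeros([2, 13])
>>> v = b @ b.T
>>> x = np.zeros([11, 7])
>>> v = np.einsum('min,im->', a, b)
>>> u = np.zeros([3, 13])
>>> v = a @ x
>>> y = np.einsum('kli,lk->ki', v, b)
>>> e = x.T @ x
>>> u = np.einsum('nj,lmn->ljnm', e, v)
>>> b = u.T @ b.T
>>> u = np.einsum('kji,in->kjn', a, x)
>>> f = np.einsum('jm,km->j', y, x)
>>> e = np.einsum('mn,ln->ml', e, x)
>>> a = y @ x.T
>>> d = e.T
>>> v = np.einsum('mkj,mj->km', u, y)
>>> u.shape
(13, 2, 7)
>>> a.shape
(13, 11)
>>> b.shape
(2, 7, 7, 2)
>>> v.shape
(2, 13)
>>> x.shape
(11, 7)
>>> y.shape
(13, 7)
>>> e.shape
(7, 11)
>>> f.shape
(13,)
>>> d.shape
(11, 7)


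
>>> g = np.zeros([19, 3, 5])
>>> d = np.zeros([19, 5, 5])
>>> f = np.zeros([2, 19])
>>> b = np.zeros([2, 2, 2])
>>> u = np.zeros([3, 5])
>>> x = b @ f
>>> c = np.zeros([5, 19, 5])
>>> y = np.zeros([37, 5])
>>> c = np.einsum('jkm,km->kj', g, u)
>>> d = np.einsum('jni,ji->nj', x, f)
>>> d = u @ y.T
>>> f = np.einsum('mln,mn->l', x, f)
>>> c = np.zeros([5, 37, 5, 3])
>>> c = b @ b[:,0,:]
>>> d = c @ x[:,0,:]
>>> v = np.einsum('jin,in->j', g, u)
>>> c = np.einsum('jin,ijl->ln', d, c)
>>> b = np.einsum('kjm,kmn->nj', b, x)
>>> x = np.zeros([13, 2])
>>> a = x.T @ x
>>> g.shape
(19, 3, 5)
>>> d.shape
(2, 2, 19)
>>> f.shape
(2,)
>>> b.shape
(19, 2)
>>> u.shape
(3, 5)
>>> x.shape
(13, 2)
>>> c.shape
(2, 19)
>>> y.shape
(37, 5)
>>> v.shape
(19,)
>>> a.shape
(2, 2)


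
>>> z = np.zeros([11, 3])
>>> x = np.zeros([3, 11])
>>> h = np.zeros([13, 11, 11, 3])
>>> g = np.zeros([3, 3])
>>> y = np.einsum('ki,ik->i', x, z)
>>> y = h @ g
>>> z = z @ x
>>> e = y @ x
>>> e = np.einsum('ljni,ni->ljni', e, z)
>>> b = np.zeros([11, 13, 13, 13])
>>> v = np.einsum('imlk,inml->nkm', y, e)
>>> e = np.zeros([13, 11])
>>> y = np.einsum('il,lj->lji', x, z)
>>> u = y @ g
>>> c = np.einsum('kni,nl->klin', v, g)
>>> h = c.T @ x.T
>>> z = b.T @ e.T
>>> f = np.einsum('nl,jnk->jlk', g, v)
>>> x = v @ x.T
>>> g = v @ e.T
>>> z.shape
(13, 13, 13, 13)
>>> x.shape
(11, 3, 3)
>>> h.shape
(3, 11, 3, 3)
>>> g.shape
(11, 3, 13)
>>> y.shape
(11, 11, 3)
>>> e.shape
(13, 11)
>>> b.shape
(11, 13, 13, 13)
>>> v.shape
(11, 3, 11)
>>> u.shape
(11, 11, 3)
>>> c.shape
(11, 3, 11, 3)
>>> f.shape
(11, 3, 11)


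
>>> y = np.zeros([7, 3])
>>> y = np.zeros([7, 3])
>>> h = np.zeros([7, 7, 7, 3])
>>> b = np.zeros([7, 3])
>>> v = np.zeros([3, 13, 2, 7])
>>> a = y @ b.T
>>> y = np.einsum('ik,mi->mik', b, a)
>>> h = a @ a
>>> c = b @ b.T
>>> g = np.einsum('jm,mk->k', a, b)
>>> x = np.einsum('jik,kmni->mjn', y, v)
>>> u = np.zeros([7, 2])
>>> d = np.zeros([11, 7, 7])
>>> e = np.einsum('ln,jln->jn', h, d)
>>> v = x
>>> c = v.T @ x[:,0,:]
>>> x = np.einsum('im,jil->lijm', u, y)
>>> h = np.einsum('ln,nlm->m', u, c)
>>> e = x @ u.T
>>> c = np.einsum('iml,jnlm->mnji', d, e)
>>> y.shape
(7, 7, 3)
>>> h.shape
(2,)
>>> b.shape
(7, 3)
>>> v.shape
(13, 7, 2)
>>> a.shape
(7, 7)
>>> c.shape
(7, 7, 3, 11)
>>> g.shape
(3,)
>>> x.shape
(3, 7, 7, 2)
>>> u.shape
(7, 2)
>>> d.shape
(11, 7, 7)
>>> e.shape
(3, 7, 7, 7)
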